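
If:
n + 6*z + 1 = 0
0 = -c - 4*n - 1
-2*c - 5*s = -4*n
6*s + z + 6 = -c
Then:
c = 561/307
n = -217/307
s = -398/307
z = -15/307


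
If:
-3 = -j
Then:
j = 3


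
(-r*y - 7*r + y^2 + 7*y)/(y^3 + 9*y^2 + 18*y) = (-r*y - 7*r + y^2 + 7*y)/(y*(y^2 + 9*y + 18))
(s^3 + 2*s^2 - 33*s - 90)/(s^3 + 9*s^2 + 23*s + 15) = (s - 6)/(s + 1)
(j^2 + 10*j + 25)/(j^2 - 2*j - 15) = (j^2 + 10*j + 25)/(j^2 - 2*j - 15)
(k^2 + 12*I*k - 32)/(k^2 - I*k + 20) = (k + 8*I)/(k - 5*I)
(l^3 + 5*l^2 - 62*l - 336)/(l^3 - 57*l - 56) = (l + 6)/(l + 1)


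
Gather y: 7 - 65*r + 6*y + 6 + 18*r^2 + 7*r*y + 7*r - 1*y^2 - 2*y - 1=18*r^2 - 58*r - y^2 + y*(7*r + 4) + 12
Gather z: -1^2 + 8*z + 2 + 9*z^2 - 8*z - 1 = 9*z^2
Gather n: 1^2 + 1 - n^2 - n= -n^2 - n + 2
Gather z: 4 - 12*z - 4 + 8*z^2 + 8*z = 8*z^2 - 4*z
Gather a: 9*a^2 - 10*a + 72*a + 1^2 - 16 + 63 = 9*a^2 + 62*a + 48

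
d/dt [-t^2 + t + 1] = 1 - 2*t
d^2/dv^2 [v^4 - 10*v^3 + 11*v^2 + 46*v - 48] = 12*v^2 - 60*v + 22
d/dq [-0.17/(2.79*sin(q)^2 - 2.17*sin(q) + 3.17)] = (0.9486*sin(q) - 0.3689)*cos(q)/(2.79*sin(q)^2 - 2.17*sin(q) + 3.17)^2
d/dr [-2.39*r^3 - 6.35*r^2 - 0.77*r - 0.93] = -7.17*r^2 - 12.7*r - 0.77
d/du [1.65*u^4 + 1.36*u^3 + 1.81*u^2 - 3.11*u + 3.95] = 6.6*u^3 + 4.08*u^2 + 3.62*u - 3.11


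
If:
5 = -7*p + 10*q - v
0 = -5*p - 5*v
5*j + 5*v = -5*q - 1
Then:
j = -2*v/5 - 7/10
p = -v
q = 1/2 - 3*v/5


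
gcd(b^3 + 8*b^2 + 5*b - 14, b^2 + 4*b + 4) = b + 2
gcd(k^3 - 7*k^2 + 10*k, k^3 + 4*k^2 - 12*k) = k^2 - 2*k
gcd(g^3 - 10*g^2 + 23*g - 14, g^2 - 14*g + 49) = g - 7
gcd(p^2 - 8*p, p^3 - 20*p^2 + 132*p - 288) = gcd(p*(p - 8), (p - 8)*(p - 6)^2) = p - 8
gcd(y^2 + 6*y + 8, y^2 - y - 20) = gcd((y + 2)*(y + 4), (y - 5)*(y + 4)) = y + 4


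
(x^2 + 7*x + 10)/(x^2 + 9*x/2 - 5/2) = 2*(x + 2)/(2*x - 1)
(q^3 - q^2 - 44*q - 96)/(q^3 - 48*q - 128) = (q + 3)/(q + 4)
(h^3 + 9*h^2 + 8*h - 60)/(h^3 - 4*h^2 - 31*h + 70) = (h + 6)/(h - 7)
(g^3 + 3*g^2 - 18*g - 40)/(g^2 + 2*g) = g + 1 - 20/g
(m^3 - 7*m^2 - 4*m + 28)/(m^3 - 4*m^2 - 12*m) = (m^2 - 9*m + 14)/(m*(m - 6))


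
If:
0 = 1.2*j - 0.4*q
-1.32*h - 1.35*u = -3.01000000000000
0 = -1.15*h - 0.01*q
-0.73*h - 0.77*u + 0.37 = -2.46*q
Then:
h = -0.00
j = 0.18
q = 0.55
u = 2.23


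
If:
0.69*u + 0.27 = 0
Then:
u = -0.39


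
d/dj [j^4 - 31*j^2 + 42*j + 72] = 4*j^3 - 62*j + 42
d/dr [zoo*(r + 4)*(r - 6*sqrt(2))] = nan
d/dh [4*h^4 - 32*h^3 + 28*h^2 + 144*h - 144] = 16*h^3 - 96*h^2 + 56*h + 144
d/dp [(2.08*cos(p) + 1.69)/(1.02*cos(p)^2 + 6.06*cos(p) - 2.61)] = (2.1216*cos(p)^2 + 3.4476*cos(p) + 15.6702)*sin(p)/(1.0404*cos(p)^4 + 12.3624*cos(p)^3 + 31.3992*cos(p)^2 - 31.6332*cos(p) + 6.8121)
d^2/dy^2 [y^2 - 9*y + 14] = 2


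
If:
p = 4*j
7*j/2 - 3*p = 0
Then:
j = 0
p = 0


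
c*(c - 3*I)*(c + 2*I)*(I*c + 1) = I*c^4 + 2*c^3 + 5*I*c^2 + 6*c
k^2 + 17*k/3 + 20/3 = (k + 5/3)*(k + 4)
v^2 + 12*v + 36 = (v + 6)^2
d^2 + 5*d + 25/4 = (d + 5/2)^2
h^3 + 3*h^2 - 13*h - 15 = (h - 3)*(h + 1)*(h + 5)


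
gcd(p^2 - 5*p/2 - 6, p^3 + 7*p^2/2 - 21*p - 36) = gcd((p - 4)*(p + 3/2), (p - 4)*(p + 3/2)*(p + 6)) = p^2 - 5*p/2 - 6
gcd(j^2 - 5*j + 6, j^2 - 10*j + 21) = j - 3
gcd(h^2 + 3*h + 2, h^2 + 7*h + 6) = h + 1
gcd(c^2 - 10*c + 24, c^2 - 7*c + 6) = c - 6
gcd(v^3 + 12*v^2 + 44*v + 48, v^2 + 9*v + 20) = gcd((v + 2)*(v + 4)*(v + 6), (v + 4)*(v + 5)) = v + 4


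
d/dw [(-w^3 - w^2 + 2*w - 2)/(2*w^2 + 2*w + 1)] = (-2*w^4 - 4*w^3 - 9*w^2 + 6*w + 6)/(4*w^4 + 8*w^3 + 8*w^2 + 4*w + 1)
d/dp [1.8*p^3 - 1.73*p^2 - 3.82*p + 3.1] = 5.4*p^2 - 3.46*p - 3.82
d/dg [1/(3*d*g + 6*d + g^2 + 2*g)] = (-3*d - 2*g - 2)/(3*d*g + 6*d + g^2 + 2*g)^2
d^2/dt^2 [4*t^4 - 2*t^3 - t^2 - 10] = 48*t^2 - 12*t - 2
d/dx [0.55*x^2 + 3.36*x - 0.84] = 1.1*x + 3.36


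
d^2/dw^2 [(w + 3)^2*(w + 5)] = 6*w + 22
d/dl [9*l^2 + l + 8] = 18*l + 1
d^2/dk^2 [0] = 0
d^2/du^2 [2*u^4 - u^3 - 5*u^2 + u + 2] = 24*u^2 - 6*u - 10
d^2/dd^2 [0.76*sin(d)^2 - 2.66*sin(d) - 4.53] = 2.66*sin(d) + 1.52*cos(2*d)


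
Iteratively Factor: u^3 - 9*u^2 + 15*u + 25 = (u - 5)*(u^2 - 4*u - 5) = (u - 5)^2*(u + 1)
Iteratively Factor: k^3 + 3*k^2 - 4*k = (k + 4)*(k^2 - k) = (k - 1)*(k + 4)*(k)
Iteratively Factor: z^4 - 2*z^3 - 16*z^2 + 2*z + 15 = (z - 1)*(z^3 - z^2 - 17*z - 15) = (z - 5)*(z - 1)*(z^2 + 4*z + 3) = (z - 5)*(z - 1)*(z + 1)*(z + 3)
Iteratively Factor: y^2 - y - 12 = (y - 4)*(y + 3)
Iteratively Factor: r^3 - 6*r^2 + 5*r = (r - 1)*(r^2 - 5*r) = (r - 5)*(r - 1)*(r)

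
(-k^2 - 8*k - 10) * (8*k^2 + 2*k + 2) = -8*k^4 - 66*k^3 - 98*k^2 - 36*k - 20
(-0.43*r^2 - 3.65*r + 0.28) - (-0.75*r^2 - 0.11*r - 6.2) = 0.32*r^2 - 3.54*r + 6.48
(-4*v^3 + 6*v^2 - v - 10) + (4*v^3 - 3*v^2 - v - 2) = 3*v^2 - 2*v - 12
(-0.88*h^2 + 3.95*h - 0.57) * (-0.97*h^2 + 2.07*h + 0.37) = 0.8536*h^4 - 5.6531*h^3 + 8.4038*h^2 + 0.2816*h - 0.2109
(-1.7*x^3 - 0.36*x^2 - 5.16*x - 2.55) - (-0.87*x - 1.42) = -1.7*x^3 - 0.36*x^2 - 4.29*x - 1.13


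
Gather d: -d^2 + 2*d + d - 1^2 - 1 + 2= -d^2 + 3*d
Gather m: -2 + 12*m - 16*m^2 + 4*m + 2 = -16*m^2 + 16*m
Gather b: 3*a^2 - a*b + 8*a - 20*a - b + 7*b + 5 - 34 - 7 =3*a^2 - 12*a + b*(6 - a) - 36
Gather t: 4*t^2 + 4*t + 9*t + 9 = 4*t^2 + 13*t + 9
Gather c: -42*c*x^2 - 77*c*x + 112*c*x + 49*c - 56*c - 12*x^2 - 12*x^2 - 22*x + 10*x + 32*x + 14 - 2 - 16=c*(-42*x^2 + 35*x - 7) - 24*x^2 + 20*x - 4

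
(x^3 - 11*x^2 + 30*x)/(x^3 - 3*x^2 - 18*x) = (x - 5)/(x + 3)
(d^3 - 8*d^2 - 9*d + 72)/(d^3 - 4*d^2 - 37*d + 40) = (d^2 - 9)/(d^2 + 4*d - 5)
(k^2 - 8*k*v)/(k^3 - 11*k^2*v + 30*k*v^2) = (k - 8*v)/(k^2 - 11*k*v + 30*v^2)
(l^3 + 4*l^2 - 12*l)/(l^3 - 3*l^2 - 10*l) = (-l^2 - 4*l + 12)/(-l^2 + 3*l + 10)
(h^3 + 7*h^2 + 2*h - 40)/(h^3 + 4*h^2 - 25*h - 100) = (h - 2)/(h - 5)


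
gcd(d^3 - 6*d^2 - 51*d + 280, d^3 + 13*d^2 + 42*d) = d + 7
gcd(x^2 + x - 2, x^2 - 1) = x - 1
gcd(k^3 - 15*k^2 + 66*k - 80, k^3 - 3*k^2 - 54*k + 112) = k^2 - 10*k + 16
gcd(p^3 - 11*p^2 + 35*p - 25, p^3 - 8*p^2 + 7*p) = p - 1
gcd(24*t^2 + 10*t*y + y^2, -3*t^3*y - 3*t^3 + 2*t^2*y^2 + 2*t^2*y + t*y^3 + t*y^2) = 1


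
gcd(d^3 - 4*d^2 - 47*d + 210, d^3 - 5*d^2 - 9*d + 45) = d - 5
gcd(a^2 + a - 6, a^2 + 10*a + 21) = a + 3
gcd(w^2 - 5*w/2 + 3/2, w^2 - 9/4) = w - 3/2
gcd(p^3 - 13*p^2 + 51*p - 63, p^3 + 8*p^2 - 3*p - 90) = p - 3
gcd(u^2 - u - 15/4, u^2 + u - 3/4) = u + 3/2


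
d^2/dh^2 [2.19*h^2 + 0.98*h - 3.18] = 4.38000000000000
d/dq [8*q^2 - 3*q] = 16*q - 3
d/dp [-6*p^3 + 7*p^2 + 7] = 2*p*(7 - 9*p)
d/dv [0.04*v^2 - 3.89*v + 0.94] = 0.08*v - 3.89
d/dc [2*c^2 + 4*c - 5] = 4*c + 4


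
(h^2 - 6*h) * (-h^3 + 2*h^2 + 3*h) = -h^5 + 8*h^4 - 9*h^3 - 18*h^2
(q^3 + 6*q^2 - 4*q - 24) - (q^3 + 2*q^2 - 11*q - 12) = 4*q^2 + 7*q - 12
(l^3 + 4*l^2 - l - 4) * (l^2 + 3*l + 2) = l^5 + 7*l^4 + 13*l^3 + l^2 - 14*l - 8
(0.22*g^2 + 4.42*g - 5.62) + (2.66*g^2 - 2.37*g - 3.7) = 2.88*g^2 + 2.05*g - 9.32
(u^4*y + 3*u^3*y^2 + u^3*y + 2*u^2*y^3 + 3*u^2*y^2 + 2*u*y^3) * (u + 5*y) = u^5*y + 8*u^4*y^2 + u^4*y + 17*u^3*y^3 + 8*u^3*y^2 + 10*u^2*y^4 + 17*u^2*y^3 + 10*u*y^4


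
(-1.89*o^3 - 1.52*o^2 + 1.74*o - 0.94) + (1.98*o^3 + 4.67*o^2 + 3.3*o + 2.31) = 0.0900000000000001*o^3 + 3.15*o^2 + 5.04*o + 1.37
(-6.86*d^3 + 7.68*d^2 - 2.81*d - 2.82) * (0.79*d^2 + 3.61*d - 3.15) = -5.4194*d^5 - 18.6974*d^4 + 47.1139*d^3 - 36.5639*d^2 - 1.3287*d + 8.883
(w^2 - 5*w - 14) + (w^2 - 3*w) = 2*w^2 - 8*w - 14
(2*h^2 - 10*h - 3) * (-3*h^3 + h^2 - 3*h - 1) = -6*h^5 + 32*h^4 - 7*h^3 + 25*h^2 + 19*h + 3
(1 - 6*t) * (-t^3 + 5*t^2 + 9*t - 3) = 6*t^4 - 31*t^3 - 49*t^2 + 27*t - 3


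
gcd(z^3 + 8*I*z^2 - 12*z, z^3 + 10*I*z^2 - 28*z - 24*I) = z^2 + 8*I*z - 12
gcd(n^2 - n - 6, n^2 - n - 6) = n^2 - n - 6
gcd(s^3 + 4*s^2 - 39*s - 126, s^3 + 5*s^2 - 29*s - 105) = s^2 + 10*s + 21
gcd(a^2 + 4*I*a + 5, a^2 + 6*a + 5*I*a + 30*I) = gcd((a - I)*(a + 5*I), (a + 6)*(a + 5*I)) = a + 5*I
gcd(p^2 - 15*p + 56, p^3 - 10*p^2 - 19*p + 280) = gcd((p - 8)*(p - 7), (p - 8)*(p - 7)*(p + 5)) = p^2 - 15*p + 56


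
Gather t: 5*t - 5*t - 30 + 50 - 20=0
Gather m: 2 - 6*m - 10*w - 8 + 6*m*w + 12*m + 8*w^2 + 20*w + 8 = m*(6*w + 6) + 8*w^2 + 10*w + 2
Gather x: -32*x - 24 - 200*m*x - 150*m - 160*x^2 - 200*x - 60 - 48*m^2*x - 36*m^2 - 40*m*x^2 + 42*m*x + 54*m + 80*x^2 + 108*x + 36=-36*m^2 - 96*m + x^2*(-40*m - 80) + x*(-48*m^2 - 158*m - 124) - 48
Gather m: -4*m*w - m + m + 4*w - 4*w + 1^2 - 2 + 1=-4*m*w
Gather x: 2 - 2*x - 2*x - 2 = -4*x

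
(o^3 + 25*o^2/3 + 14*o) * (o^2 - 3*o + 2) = o^5 + 16*o^4/3 - 9*o^3 - 76*o^2/3 + 28*o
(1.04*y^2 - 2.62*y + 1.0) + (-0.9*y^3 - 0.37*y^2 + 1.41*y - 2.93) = -0.9*y^3 + 0.67*y^2 - 1.21*y - 1.93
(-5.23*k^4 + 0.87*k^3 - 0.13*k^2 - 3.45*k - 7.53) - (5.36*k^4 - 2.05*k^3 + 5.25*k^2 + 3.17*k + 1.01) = -10.59*k^4 + 2.92*k^3 - 5.38*k^2 - 6.62*k - 8.54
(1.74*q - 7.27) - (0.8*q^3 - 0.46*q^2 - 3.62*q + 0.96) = -0.8*q^3 + 0.46*q^2 + 5.36*q - 8.23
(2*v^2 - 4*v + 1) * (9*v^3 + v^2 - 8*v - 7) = 18*v^5 - 34*v^4 - 11*v^3 + 19*v^2 + 20*v - 7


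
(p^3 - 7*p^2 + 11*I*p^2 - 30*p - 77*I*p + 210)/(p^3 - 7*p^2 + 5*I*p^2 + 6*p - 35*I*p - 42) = (p + 5*I)/(p - I)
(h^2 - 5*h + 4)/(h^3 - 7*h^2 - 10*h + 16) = (h - 4)/(h^2 - 6*h - 16)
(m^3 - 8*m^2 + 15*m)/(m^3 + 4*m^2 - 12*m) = (m^2 - 8*m + 15)/(m^2 + 4*m - 12)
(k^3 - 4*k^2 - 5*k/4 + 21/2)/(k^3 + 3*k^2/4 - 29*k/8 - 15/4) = 2*(2*k - 7)/(4*k + 5)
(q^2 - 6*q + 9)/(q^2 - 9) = (q - 3)/(q + 3)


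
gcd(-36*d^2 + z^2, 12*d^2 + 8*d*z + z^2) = 6*d + z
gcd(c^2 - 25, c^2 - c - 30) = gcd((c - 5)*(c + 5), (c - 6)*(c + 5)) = c + 5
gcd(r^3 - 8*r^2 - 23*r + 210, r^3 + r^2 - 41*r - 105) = r^2 - 2*r - 35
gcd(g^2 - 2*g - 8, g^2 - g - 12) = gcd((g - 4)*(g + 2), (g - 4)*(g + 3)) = g - 4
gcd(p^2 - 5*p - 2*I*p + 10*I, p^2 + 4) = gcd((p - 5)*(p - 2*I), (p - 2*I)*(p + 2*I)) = p - 2*I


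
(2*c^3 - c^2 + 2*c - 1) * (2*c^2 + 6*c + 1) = 4*c^5 + 10*c^4 + 9*c^2 - 4*c - 1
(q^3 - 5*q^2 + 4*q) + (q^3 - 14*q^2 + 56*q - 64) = 2*q^3 - 19*q^2 + 60*q - 64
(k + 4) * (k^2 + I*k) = k^3 + 4*k^2 + I*k^2 + 4*I*k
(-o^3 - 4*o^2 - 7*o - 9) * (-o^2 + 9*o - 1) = o^5 - 5*o^4 - 28*o^3 - 50*o^2 - 74*o + 9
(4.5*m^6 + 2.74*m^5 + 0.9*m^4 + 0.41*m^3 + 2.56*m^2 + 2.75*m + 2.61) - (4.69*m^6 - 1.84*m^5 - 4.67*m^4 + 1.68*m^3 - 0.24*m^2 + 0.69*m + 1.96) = -0.19*m^6 + 4.58*m^5 + 5.57*m^4 - 1.27*m^3 + 2.8*m^2 + 2.06*m + 0.65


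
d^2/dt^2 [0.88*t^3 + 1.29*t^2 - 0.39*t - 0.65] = 5.28*t + 2.58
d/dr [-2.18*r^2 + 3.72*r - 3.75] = 3.72 - 4.36*r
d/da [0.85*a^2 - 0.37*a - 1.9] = 1.7*a - 0.37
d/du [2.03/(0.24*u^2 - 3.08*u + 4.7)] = (6.2524 - 0.9744*u)/(0.24*u^2 - 3.08*u + 4.7)^2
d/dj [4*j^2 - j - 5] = 8*j - 1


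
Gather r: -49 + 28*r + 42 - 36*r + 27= 20 - 8*r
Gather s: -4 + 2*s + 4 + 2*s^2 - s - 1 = 2*s^2 + s - 1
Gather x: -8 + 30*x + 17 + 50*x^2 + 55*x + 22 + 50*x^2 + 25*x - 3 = 100*x^2 + 110*x + 28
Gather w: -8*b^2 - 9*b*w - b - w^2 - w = -8*b^2 - b - w^2 + w*(-9*b - 1)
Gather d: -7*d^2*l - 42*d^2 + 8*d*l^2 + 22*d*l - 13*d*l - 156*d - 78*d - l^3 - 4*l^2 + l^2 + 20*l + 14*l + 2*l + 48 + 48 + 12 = d^2*(-7*l - 42) + d*(8*l^2 + 9*l - 234) - l^3 - 3*l^2 + 36*l + 108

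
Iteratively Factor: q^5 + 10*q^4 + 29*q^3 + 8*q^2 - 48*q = (q - 1)*(q^4 + 11*q^3 + 40*q^2 + 48*q) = (q - 1)*(q + 4)*(q^3 + 7*q^2 + 12*q) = (q - 1)*(q + 4)^2*(q^2 + 3*q) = q*(q - 1)*(q + 4)^2*(q + 3)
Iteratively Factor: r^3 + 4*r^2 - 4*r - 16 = (r + 2)*(r^2 + 2*r - 8) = (r - 2)*(r + 2)*(r + 4)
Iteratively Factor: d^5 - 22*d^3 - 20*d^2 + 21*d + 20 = (d - 5)*(d^4 + 5*d^3 + 3*d^2 - 5*d - 4) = (d - 5)*(d - 1)*(d^3 + 6*d^2 + 9*d + 4) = (d - 5)*(d - 1)*(d + 1)*(d^2 + 5*d + 4) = (d - 5)*(d - 1)*(d + 1)^2*(d + 4)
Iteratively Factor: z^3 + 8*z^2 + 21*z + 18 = (z + 3)*(z^2 + 5*z + 6) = (z + 2)*(z + 3)*(z + 3)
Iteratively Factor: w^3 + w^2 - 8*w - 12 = (w + 2)*(w^2 - w - 6) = (w + 2)^2*(w - 3)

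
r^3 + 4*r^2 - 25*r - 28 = (r - 4)*(r + 1)*(r + 7)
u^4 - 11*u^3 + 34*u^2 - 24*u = u*(u - 6)*(u - 4)*(u - 1)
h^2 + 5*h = h*(h + 5)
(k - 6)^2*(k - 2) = k^3 - 14*k^2 + 60*k - 72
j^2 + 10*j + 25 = (j + 5)^2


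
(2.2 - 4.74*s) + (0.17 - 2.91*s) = 2.37 - 7.65*s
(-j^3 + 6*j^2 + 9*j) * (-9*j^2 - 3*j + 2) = 9*j^5 - 51*j^4 - 101*j^3 - 15*j^2 + 18*j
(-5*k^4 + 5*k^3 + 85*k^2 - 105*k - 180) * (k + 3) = -5*k^5 - 10*k^4 + 100*k^3 + 150*k^2 - 495*k - 540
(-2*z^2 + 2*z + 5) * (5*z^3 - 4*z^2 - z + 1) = -10*z^5 + 18*z^4 + 19*z^3 - 24*z^2 - 3*z + 5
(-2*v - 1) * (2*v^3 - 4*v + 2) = -4*v^4 - 2*v^3 + 8*v^2 - 2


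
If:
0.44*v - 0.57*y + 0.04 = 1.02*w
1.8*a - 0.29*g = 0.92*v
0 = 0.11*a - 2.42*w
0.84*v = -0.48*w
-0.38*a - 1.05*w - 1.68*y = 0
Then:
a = -0.46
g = -2.88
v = 0.01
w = -0.02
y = 0.12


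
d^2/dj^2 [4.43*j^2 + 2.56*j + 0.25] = 8.86000000000000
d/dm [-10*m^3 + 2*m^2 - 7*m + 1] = -30*m^2 + 4*m - 7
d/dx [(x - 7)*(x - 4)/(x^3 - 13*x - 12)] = (-x^2 + 14*x + 31)/(x^4 + 8*x^3 + 22*x^2 + 24*x + 9)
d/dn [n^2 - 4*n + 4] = 2*n - 4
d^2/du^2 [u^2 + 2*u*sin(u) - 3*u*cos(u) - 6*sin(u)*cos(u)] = -2*u*sin(u) + 3*u*cos(u) + 6*sin(u) + 12*sin(2*u) + 4*cos(u) + 2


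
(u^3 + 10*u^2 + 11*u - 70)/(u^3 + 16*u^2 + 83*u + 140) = (u - 2)/(u + 4)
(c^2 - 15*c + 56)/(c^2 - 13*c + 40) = (c - 7)/(c - 5)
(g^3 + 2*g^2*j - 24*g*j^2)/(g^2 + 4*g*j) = (g^2 + 2*g*j - 24*j^2)/(g + 4*j)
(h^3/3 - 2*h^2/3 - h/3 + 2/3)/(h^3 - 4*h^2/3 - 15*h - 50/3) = (-h^3 + 2*h^2 + h - 2)/(-3*h^3 + 4*h^2 + 45*h + 50)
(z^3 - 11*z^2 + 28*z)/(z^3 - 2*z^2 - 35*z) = (z - 4)/(z + 5)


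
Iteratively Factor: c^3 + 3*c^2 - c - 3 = (c + 1)*(c^2 + 2*c - 3) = (c + 1)*(c + 3)*(c - 1)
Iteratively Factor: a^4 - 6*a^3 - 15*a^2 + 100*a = (a + 4)*(a^3 - 10*a^2 + 25*a) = (a - 5)*(a + 4)*(a^2 - 5*a) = a*(a - 5)*(a + 4)*(a - 5)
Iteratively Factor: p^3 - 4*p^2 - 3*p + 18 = (p + 2)*(p^2 - 6*p + 9) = (p - 3)*(p + 2)*(p - 3)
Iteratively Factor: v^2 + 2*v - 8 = (v + 4)*(v - 2)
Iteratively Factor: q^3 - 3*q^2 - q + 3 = (q - 3)*(q^2 - 1) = (q - 3)*(q + 1)*(q - 1)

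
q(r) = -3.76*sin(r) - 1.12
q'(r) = -3.76*cos(r)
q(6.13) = -0.55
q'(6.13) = -3.72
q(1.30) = -4.74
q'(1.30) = -1.01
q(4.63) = 2.63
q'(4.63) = 0.31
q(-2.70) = 0.49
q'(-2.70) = 3.40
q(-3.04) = -0.74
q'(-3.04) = 3.74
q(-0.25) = -0.19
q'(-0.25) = -3.64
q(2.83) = -2.27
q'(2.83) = 3.58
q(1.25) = -4.69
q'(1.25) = -1.19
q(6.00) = -0.07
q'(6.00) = -3.61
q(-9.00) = 0.43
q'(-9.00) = 3.43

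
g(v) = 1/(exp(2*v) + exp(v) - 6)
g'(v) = (-2*exp(2*v) - exp(v))/(exp(2*v) + exp(v) - 6)^2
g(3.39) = 0.00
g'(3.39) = -0.00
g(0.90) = 0.40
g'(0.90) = -2.31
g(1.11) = 0.16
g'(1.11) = -0.55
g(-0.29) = -0.21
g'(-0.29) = -0.08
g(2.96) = 0.00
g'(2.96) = -0.01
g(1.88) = 0.02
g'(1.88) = -0.05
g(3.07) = 0.00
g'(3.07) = -0.00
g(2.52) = 0.01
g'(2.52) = -0.01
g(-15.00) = -0.17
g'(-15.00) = 0.00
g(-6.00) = -0.17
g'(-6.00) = 0.00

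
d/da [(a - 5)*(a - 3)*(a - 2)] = 3*a^2 - 20*a + 31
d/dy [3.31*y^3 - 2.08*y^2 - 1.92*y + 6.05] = 9.93*y^2 - 4.16*y - 1.92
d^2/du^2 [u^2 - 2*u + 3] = 2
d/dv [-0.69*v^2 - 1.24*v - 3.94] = -1.38*v - 1.24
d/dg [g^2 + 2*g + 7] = 2*g + 2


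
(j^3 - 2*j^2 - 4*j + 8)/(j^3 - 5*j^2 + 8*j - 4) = (j + 2)/(j - 1)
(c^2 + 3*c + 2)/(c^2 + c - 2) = (c + 1)/(c - 1)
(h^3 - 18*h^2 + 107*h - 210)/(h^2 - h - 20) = (h^2 - 13*h + 42)/(h + 4)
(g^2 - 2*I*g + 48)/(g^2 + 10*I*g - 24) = (g - 8*I)/(g + 4*I)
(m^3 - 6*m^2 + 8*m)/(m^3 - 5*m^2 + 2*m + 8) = m/(m + 1)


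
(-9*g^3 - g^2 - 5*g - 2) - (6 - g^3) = -8*g^3 - g^2 - 5*g - 8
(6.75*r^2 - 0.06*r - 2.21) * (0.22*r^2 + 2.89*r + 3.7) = 1.485*r^4 + 19.4943*r^3 + 24.3154*r^2 - 6.6089*r - 8.177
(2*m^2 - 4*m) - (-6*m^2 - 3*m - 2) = 8*m^2 - m + 2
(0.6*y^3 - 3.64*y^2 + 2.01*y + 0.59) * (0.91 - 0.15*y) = -0.09*y^4 + 1.092*y^3 - 3.6139*y^2 + 1.7406*y + 0.5369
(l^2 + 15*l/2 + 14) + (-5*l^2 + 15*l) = -4*l^2 + 45*l/2 + 14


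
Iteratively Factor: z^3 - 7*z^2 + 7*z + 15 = (z - 5)*(z^2 - 2*z - 3) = (z - 5)*(z - 3)*(z + 1)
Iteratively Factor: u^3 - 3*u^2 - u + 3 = (u + 1)*(u^2 - 4*u + 3) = (u - 1)*(u + 1)*(u - 3)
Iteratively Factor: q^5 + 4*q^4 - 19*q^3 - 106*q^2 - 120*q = (q + 4)*(q^4 - 19*q^2 - 30*q) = q*(q + 4)*(q^3 - 19*q - 30) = q*(q + 3)*(q + 4)*(q^2 - 3*q - 10) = q*(q + 2)*(q + 3)*(q + 4)*(q - 5)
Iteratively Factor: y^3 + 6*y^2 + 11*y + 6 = (y + 3)*(y^2 + 3*y + 2) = (y + 1)*(y + 3)*(y + 2)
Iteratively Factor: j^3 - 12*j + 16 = (j - 2)*(j^2 + 2*j - 8) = (j - 2)*(j + 4)*(j - 2)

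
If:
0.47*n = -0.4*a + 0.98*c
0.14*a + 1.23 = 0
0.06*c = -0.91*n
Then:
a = -8.79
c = -3.48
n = 0.23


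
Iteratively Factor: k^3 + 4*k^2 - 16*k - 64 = (k + 4)*(k^2 - 16) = (k - 4)*(k + 4)*(k + 4)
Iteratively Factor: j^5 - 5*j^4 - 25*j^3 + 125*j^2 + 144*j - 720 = (j - 4)*(j^4 - j^3 - 29*j^2 + 9*j + 180) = (j - 4)*(j + 4)*(j^3 - 5*j^2 - 9*j + 45) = (j - 4)*(j - 3)*(j + 4)*(j^2 - 2*j - 15) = (j - 4)*(j - 3)*(j + 3)*(j + 4)*(j - 5)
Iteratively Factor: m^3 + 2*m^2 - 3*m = (m + 3)*(m^2 - m) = m*(m + 3)*(m - 1)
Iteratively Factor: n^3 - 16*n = (n - 4)*(n^2 + 4*n) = (n - 4)*(n + 4)*(n)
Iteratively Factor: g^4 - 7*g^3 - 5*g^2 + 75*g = (g + 3)*(g^3 - 10*g^2 + 25*g) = (g - 5)*(g + 3)*(g^2 - 5*g) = g*(g - 5)*(g + 3)*(g - 5)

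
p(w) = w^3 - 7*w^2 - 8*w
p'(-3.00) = 61.00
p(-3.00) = -66.00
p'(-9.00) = 361.00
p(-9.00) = -1224.00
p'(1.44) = -21.94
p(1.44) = -23.05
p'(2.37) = -24.33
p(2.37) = -44.97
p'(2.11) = -24.18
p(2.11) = -38.65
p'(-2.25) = 38.69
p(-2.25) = -28.83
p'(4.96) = -3.64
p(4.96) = -89.87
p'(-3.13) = 65.21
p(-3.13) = -74.20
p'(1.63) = -22.85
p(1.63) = -27.31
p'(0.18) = -10.42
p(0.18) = -1.66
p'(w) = 3*w^2 - 14*w - 8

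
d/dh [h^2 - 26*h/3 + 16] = 2*h - 26/3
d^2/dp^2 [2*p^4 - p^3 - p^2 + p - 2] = 24*p^2 - 6*p - 2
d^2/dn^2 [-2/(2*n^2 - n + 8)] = 4*(4*n^2 - 2*n - (4*n - 1)^2 + 16)/(2*n^2 - n + 8)^3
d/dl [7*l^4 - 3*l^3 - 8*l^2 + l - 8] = 28*l^3 - 9*l^2 - 16*l + 1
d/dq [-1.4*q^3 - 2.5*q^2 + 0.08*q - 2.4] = -4.2*q^2 - 5.0*q + 0.08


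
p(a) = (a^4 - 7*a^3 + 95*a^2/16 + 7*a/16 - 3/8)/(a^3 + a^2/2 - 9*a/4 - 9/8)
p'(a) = (-3*a^2 - a + 9/4)*(a^4 - 7*a^3 + 95*a^2/16 + 7*a/16 - 3/8)/(a^3 + a^2/2 - 9*a/4 - 9/8)^2 + (4*a^3 - 21*a^2 + 95*a/8 + 7/16)/(a^3 + a^2/2 - 9*a/4 - 9/8) = (128*a^6 + 128*a^5 - 2072*a^4 + 3344*a^3 + 1430*a^2 - 1662*a - 171)/(2*(64*a^6 + 64*a^5 - 272*a^4 - 288*a^3 + 252*a^2 + 324*a + 81))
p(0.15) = 0.14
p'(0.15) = -1.41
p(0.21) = 0.05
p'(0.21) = -1.37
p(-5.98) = -16.26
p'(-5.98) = 0.36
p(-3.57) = -17.22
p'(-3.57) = -2.06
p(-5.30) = -16.09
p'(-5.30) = 0.11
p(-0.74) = 13.92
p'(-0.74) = -6.64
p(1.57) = -13.64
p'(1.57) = 167.17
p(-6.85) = -16.66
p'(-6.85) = 0.56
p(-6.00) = -16.26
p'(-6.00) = 0.37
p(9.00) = 2.60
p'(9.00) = 0.90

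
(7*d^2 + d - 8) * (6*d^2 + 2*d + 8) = 42*d^4 + 20*d^3 + 10*d^2 - 8*d - 64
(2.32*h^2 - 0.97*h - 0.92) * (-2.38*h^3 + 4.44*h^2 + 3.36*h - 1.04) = -5.5216*h^5 + 12.6094*h^4 + 5.678*h^3 - 9.7568*h^2 - 2.0824*h + 0.9568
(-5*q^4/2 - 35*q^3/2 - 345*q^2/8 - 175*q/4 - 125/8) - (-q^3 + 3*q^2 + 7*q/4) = -5*q^4/2 - 33*q^3/2 - 369*q^2/8 - 91*q/2 - 125/8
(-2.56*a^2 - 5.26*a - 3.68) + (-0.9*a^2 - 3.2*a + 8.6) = -3.46*a^2 - 8.46*a + 4.92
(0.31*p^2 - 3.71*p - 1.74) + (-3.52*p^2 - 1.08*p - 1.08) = -3.21*p^2 - 4.79*p - 2.82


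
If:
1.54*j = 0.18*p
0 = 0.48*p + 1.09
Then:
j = -0.27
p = -2.27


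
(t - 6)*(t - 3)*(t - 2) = t^3 - 11*t^2 + 36*t - 36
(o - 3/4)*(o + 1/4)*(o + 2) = o^3 + 3*o^2/2 - 19*o/16 - 3/8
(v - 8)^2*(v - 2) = v^3 - 18*v^2 + 96*v - 128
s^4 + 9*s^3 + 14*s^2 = s^2*(s + 2)*(s + 7)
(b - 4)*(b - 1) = b^2 - 5*b + 4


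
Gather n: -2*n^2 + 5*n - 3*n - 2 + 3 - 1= -2*n^2 + 2*n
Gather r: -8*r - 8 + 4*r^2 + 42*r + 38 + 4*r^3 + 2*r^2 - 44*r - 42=4*r^3 + 6*r^2 - 10*r - 12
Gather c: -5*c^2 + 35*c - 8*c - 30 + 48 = -5*c^2 + 27*c + 18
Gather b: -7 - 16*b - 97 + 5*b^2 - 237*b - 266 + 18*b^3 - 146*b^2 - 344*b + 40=18*b^3 - 141*b^2 - 597*b - 330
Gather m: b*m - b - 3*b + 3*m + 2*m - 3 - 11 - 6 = -4*b + m*(b + 5) - 20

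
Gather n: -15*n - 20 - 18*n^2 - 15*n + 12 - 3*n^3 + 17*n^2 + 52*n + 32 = -3*n^3 - n^2 + 22*n + 24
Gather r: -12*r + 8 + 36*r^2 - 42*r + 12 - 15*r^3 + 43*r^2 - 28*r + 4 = -15*r^3 + 79*r^2 - 82*r + 24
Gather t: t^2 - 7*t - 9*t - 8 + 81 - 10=t^2 - 16*t + 63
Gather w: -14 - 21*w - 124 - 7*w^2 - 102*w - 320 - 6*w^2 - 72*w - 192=-13*w^2 - 195*w - 650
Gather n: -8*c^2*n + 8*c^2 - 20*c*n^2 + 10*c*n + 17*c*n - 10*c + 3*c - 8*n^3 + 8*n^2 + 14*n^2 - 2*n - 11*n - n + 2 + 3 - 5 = 8*c^2 - 7*c - 8*n^3 + n^2*(22 - 20*c) + n*(-8*c^2 + 27*c - 14)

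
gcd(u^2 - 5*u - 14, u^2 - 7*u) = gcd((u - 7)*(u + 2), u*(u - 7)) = u - 7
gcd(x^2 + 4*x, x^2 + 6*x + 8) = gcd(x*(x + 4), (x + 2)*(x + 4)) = x + 4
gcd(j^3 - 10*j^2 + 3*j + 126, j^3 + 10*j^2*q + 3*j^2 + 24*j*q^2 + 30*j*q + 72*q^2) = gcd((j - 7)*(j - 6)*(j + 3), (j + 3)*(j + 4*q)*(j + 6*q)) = j + 3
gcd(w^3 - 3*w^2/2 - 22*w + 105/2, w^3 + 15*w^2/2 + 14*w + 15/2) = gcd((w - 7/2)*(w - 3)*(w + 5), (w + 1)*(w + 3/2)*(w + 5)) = w + 5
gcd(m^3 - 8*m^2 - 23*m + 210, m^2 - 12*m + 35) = m - 7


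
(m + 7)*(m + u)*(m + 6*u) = m^3 + 7*m^2*u + 7*m^2 + 6*m*u^2 + 49*m*u + 42*u^2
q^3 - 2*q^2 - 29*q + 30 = (q - 6)*(q - 1)*(q + 5)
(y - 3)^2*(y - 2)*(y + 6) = y^4 - 2*y^3 - 27*y^2 + 108*y - 108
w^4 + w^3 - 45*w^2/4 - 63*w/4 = w*(w - 7/2)*(w + 3/2)*(w + 3)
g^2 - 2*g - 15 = (g - 5)*(g + 3)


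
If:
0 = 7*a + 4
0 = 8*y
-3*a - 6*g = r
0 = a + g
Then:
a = -4/7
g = 4/7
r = -12/7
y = 0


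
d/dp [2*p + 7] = 2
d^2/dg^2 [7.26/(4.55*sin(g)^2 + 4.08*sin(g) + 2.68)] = (-601.2006*sin(g)^4 - 404.32392*sin(g)^3 + 1135.061796*sin(g)^2 + 888.031584*sin(g) + 64.648848)/(4.55*sin(g)^2 + 4.08*sin(g) + 2.68)^3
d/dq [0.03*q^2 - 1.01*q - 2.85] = 0.06*q - 1.01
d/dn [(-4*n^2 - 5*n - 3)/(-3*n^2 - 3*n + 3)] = (-n^2 - 14*n - 8)/(3*(n^4 + 2*n^3 - n^2 - 2*n + 1))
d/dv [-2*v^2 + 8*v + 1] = 8 - 4*v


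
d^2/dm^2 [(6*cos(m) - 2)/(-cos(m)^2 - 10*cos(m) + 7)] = 4*(27*(1 - cos(2*m))^2*cos(m) - 34*(1 - cos(2*m))^2 + 308*cos(m) + 40*cos(2*m) + 114*cos(3*m) - 6*cos(5*m) - 648)/(20*cos(m) + cos(2*m) - 13)^3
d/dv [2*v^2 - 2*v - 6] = 4*v - 2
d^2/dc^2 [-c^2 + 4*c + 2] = -2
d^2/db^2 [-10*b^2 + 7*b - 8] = -20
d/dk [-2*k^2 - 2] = -4*k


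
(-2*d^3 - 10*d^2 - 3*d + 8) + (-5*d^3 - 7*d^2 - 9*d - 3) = -7*d^3 - 17*d^2 - 12*d + 5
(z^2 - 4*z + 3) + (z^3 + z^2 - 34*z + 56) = z^3 + 2*z^2 - 38*z + 59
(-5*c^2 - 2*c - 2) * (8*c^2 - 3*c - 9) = -40*c^4 - c^3 + 35*c^2 + 24*c + 18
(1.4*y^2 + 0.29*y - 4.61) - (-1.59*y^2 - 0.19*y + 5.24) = 2.99*y^2 + 0.48*y - 9.85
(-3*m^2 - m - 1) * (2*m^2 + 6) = -6*m^4 - 2*m^3 - 20*m^2 - 6*m - 6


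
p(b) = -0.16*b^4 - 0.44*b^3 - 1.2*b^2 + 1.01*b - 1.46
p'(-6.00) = 106.13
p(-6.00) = -163.04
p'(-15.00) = 1900.01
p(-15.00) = -6901.61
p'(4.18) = -78.83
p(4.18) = -99.19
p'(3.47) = -49.95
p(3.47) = -53.99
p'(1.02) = -3.49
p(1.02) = -2.32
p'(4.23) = -81.20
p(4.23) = -103.19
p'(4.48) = -93.78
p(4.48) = -125.03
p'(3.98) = -69.80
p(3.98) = -84.34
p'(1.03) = -3.56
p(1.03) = -2.35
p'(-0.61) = 2.13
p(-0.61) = -2.44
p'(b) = -0.64*b^3 - 1.32*b^2 - 2.4*b + 1.01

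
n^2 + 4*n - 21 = (n - 3)*(n + 7)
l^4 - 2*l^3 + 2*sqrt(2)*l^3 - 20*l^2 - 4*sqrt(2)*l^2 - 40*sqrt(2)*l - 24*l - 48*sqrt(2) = (l - 6)*(l + 2)^2*(l + 2*sqrt(2))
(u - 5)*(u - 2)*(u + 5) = u^3 - 2*u^2 - 25*u + 50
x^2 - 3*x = x*(x - 3)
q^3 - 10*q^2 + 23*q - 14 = (q - 7)*(q - 2)*(q - 1)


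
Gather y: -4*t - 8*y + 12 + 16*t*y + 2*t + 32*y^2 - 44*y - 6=-2*t + 32*y^2 + y*(16*t - 52) + 6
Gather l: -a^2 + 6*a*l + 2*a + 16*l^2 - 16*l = -a^2 + 2*a + 16*l^2 + l*(6*a - 16)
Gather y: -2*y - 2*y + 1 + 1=2 - 4*y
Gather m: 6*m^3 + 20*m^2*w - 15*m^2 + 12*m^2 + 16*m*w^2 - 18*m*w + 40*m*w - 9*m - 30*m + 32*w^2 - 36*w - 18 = 6*m^3 + m^2*(20*w - 3) + m*(16*w^2 + 22*w - 39) + 32*w^2 - 36*w - 18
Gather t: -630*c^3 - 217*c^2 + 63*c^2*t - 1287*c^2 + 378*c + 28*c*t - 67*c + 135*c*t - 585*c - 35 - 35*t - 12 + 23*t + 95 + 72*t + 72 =-630*c^3 - 1504*c^2 - 274*c + t*(63*c^2 + 163*c + 60) + 120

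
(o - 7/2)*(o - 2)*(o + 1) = o^3 - 9*o^2/2 + 3*o/2 + 7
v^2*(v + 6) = v^3 + 6*v^2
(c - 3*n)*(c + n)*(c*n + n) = c^3*n - 2*c^2*n^2 + c^2*n - 3*c*n^3 - 2*c*n^2 - 3*n^3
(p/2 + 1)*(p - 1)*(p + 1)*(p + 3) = p^4/2 + 5*p^3/2 + 5*p^2/2 - 5*p/2 - 3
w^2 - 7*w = w*(w - 7)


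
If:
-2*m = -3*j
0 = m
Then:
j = 0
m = 0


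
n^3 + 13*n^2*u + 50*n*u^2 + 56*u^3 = (n + 2*u)*(n + 4*u)*(n + 7*u)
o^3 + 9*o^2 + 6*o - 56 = (o - 2)*(o + 4)*(o + 7)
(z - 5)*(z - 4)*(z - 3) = z^3 - 12*z^2 + 47*z - 60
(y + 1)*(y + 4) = y^2 + 5*y + 4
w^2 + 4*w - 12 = (w - 2)*(w + 6)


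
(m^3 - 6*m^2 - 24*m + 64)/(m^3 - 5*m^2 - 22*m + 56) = (m - 8)/(m - 7)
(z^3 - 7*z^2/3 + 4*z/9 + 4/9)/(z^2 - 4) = (z^2 - z/3 - 2/9)/(z + 2)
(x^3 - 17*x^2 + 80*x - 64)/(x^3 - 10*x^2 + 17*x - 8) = (x - 8)/(x - 1)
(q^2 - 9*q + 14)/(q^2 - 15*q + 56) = (q - 2)/(q - 8)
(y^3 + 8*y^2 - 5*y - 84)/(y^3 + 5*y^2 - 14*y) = (y^2 + y - 12)/(y*(y - 2))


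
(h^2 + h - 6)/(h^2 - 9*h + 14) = (h + 3)/(h - 7)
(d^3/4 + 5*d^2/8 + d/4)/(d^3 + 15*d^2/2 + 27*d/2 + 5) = d/(4*(d + 5))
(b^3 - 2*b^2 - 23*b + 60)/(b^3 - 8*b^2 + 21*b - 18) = (b^2 + b - 20)/(b^2 - 5*b + 6)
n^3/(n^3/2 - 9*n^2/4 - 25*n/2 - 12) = 4*n^3/(2*n^3 - 9*n^2 - 50*n - 48)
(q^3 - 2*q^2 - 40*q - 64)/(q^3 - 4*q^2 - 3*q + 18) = (q^2 - 4*q - 32)/(q^2 - 6*q + 9)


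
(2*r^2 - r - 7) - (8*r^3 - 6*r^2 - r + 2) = -8*r^3 + 8*r^2 - 9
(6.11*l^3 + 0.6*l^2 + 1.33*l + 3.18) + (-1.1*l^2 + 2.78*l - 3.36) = 6.11*l^3 - 0.5*l^2 + 4.11*l - 0.18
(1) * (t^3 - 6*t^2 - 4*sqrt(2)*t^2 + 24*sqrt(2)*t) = t^3 - 6*t^2 - 4*sqrt(2)*t^2 + 24*sqrt(2)*t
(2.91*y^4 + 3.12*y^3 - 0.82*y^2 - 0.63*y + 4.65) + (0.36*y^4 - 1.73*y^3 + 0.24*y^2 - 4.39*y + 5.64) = 3.27*y^4 + 1.39*y^3 - 0.58*y^2 - 5.02*y + 10.29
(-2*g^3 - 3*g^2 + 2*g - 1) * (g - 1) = -2*g^4 - g^3 + 5*g^2 - 3*g + 1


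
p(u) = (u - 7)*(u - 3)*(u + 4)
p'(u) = (u - 7)*(u - 3) + (u - 7)*(u + 4) + (u - 3)*(u + 4)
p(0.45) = 74.33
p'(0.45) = -23.79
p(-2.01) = 89.83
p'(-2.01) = 17.24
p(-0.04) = 84.75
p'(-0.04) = -18.52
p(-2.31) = 83.55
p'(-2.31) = 24.73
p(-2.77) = 69.34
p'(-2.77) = 37.26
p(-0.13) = 86.37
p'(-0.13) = -17.39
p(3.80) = -19.97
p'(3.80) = -21.28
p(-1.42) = 96.02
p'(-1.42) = 4.09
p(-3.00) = 60.00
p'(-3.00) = 44.00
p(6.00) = -30.00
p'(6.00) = 17.00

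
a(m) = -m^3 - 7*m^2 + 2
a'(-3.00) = 15.00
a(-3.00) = -34.00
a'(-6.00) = -24.00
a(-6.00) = -34.00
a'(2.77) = -61.80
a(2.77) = -72.96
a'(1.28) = -22.84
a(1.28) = -11.57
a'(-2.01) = 16.02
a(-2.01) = -18.16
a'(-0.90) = 10.17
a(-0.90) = -2.94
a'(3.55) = -87.51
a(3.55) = -130.96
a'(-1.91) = 15.80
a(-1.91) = -16.57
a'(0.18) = -2.62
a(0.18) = 1.77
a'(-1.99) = 15.98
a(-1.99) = -17.84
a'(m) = -3*m^2 - 14*m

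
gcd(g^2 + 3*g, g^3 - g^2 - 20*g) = g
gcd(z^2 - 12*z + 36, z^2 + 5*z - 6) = 1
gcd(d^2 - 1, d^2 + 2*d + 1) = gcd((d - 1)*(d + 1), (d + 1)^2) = d + 1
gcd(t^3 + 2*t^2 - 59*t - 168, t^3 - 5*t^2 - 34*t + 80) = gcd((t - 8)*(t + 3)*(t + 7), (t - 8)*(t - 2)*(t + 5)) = t - 8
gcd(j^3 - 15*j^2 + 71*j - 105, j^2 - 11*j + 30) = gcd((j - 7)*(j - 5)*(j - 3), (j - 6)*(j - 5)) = j - 5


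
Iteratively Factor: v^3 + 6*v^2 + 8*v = (v)*(v^2 + 6*v + 8) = v*(v + 4)*(v + 2)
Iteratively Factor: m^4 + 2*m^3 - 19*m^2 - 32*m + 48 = (m - 1)*(m^3 + 3*m^2 - 16*m - 48) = (m - 1)*(m + 3)*(m^2 - 16) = (m - 4)*(m - 1)*(m + 3)*(m + 4)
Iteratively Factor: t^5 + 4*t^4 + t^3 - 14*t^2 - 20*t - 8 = (t + 2)*(t^4 + 2*t^3 - 3*t^2 - 8*t - 4) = (t + 2)^2*(t^3 - 3*t - 2) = (t + 1)*(t + 2)^2*(t^2 - t - 2) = (t - 2)*(t + 1)*(t + 2)^2*(t + 1)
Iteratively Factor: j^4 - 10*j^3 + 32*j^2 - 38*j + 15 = (j - 1)*(j^3 - 9*j^2 + 23*j - 15) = (j - 1)^2*(j^2 - 8*j + 15) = (j - 3)*(j - 1)^2*(j - 5)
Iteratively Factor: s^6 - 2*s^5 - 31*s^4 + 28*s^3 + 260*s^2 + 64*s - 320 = (s - 5)*(s^5 + 3*s^4 - 16*s^3 - 52*s^2 + 64) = (s - 5)*(s + 4)*(s^4 - s^3 - 12*s^2 - 4*s + 16) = (s - 5)*(s - 4)*(s + 4)*(s^3 + 3*s^2 - 4) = (s - 5)*(s - 4)*(s + 2)*(s + 4)*(s^2 + s - 2) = (s - 5)*(s - 4)*(s - 1)*(s + 2)*(s + 4)*(s + 2)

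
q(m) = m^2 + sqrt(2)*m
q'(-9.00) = -16.59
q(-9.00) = 68.27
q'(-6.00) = -10.59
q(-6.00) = 27.51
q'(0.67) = 2.75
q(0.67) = 1.40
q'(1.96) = 5.33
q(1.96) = 6.61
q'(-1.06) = -0.71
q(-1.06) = -0.38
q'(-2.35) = -3.29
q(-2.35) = 2.20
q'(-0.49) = 0.43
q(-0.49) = -0.45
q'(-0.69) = 0.03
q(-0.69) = -0.50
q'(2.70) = 6.81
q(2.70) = 11.11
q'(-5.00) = -8.59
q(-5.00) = 17.93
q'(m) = 2*m + sqrt(2)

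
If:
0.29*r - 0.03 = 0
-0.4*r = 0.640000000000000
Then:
No Solution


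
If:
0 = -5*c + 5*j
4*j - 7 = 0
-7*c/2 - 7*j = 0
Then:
No Solution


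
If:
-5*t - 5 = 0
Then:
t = -1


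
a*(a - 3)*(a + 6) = a^3 + 3*a^2 - 18*a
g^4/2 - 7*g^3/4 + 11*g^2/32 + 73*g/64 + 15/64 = (g/2 + 1/4)*(g - 3)*(g - 5/4)*(g + 1/4)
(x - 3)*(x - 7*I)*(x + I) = x^3 - 3*x^2 - 6*I*x^2 + 7*x + 18*I*x - 21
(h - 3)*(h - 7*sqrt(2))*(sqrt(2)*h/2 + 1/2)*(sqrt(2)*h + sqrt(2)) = h^4 - 13*sqrt(2)*h^3/2 - 2*h^3 - 10*h^2 + 13*sqrt(2)*h^2 + 14*h + 39*sqrt(2)*h/2 + 21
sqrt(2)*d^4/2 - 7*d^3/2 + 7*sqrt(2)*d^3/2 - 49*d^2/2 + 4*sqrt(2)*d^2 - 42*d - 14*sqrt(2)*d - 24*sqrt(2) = (d + 3)*(d + 4)*(d - 4*sqrt(2))*(sqrt(2)*d/2 + 1/2)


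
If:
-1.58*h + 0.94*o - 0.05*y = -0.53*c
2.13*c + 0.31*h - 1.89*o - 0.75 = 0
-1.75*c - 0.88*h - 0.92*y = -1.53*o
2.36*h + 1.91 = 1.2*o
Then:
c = -1.66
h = -2.14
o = -2.62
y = 0.85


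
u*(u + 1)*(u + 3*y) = u^3 + 3*u^2*y + u^2 + 3*u*y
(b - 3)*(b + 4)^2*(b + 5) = b^4 + 10*b^3 + 17*b^2 - 88*b - 240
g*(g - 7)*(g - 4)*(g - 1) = g^4 - 12*g^3 + 39*g^2 - 28*g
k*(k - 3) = k^2 - 3*k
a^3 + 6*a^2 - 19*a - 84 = (a - 4)*(a + 3)*(a + 7)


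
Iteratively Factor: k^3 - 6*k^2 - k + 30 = (k + 2)*(k^2 - 8*k + 15) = (k - 3)*(k + 2)*(k - 5)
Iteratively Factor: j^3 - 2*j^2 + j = (j - 1)*(j^2 - j) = (j - 1)^2*(j)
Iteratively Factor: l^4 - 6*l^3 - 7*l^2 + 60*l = (l - 5)*(l^3 - l^2 - 12*l) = (l - 5)*(l + 3)*(l^2 - 4*l) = (l - 5)*(l - 4)*(l + 3)*(l)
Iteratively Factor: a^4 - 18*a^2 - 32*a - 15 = (a + 3)*(a^3 - 3*a^2 - 9*a - 5) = (a + 1)*(a + 3)*(a^2 - 4*a - 5) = (a + 1)^2*(a + 3)*(a - 5)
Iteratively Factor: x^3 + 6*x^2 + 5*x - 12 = (x + 4)*(x^2 + 2*x - 3) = (x + 3)*(x + 4)*(x - 1)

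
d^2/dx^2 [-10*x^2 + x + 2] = -20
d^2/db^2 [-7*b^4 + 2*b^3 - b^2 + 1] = -84*b^2 + 12*b - 2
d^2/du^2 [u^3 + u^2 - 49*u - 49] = 6*u + 2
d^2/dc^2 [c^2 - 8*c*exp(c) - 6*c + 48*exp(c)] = -8*c*exp(c) + 32*exp(c) + 2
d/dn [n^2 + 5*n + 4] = 2*n + 5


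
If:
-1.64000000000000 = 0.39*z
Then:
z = -4.21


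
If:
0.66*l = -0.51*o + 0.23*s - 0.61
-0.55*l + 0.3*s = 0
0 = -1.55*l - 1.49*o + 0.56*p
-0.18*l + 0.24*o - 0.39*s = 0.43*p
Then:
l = 0.65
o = -1.50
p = -2.19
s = 1.19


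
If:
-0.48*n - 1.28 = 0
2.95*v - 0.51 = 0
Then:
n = -2.67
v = 0.17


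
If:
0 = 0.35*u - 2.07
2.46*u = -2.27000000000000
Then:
No Solution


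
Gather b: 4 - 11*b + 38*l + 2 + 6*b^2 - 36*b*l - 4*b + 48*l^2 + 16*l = 6*b^2 + b*(-36*l - 15) + 48*l^2 + 54*l + 6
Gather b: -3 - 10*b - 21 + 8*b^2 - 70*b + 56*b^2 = 64*b^2 - 80*b - 24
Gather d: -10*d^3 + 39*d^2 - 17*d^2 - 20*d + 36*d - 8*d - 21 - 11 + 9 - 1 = -10*d^3 + 22*d^2 + 8*d - 24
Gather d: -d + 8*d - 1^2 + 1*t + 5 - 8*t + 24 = 7*d - 7*t + 28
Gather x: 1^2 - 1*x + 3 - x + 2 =6 - 2*x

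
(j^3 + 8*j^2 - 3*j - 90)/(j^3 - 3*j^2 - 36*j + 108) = (j + 5)/(j - 6)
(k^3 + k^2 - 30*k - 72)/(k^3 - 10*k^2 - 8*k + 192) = (k + 3)/(k - 8)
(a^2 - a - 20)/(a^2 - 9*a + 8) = (a^2 - a - 20)/(a^2 - 9*a + 8)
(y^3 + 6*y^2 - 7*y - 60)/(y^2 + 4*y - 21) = (y^2 + 9*y + 20)/(y + 7)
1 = 1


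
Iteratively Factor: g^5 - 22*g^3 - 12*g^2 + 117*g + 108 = (g + 1)*(g^4 - g^3 - 21*g^2 + 9*g + 108) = (g - 4)*(g + 1)*(g^3 + 3*g^2 - 9*g - 27) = (g - 4)*(g - 3)*(g + 1)*(g^2 + 6*g + 9) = (g - 4)*(g - 3)*(g + 1)*(g + 3)*(g + 3)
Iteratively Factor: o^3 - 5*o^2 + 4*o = (o - 4)*(o^2 - o) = o*(o - 4)*(o - 1)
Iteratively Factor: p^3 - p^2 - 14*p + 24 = (p - 2)*(p^2 + p - 12) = (p - 3)*(p - 2)*(p + 4)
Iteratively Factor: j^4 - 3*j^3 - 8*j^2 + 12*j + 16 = (j + 2)*(j^3 - 5*j^2 + 2*j + 8) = (j - 4)*(j + 2)*(j^2 - j - 2) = (j - 4)*(j - 2)*(j + 2)*(j + 1)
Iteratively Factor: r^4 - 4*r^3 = (r)*(r^3 - 4*r^2) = r^2*(r^2 - 4*r) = r^3*(r - 4)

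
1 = 1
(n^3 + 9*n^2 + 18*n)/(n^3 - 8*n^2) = (n^2 + 9*n + 18)/(n*(n - 8))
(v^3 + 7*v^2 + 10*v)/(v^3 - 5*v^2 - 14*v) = (v + 5)/(v - 7)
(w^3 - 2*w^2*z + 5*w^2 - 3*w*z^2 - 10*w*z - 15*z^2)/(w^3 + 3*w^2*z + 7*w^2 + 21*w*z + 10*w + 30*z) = (w^2 - 2*w*z - 3*z^2)/(w^2 + 3*w*z + 2*w + 6*z)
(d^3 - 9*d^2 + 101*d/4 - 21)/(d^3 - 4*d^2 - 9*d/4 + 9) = (2*d - 7)/(2*d + 3)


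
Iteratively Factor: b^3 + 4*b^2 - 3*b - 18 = (b + 3)*(b^2 + b - 6) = (b + 3)^2*(b - 2)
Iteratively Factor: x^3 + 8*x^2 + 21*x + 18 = (x + 2)*(x^2 + 6*x + 9) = (x + 2)*(x + 3)*(x + 3)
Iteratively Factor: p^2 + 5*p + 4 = (p + 4)*(p + 1)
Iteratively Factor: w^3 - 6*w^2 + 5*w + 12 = (w - 3)*(w^2 - 3*w - 4) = (w - 4)*(w - 3)*(w + 1)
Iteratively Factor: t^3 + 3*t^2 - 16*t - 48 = (t - 4)*(t^2 + 7*t + 12) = (t - 4)*(t + 4)*(t + 3)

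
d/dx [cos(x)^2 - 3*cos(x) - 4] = (3 - 2*cos(x))*sin(x)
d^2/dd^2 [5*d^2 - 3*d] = 10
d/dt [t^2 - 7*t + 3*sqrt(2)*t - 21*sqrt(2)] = 2*t - 7 + 3*sqrt(2)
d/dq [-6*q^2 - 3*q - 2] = -12*q - 3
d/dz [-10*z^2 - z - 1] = -20*z - 1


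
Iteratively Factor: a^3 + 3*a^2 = (a)*(a^2 + 3*a) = a^2*(a + 3)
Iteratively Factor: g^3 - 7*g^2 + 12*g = (g - 4)*(g^2 - 3*g) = g*(g - 4)*(g - 3)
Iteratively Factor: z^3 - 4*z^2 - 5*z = (z)*(z^2 - 4*z - 5) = z*(z - 5)*(z + 1)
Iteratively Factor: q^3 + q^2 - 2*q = (q)*(q^2 + q - 2) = q*(q - 1)*(q + 2)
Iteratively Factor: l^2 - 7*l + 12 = (l - 4)*(l - 3)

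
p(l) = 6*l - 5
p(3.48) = 15.88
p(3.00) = 13.00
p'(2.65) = 6.00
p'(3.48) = 6.00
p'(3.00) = 6.00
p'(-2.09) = 6.00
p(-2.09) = -17.54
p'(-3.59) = 6.00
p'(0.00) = 6.00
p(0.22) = -3.68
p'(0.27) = 6.00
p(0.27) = -3.38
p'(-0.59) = 6.00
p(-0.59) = -8.54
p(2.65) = 10.90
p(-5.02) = -35.12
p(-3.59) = -26.54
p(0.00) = -5.00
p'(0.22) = 6.00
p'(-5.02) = 6.00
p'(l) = 6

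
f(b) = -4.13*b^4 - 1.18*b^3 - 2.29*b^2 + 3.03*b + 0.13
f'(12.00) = -29108.25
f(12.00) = -87971.99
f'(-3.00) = 430.95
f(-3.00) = -332.24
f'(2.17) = -192.38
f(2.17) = -107.71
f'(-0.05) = 3.25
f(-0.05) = -0.03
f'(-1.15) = 28.74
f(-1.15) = -11.81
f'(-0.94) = 17.93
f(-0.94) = -6.99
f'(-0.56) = 7.39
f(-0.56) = -2.48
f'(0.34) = 0.41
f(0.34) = 0.79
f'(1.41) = -56.77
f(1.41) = -19.78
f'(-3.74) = 834.86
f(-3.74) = -789.55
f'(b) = -16.52*b^3 - 3.54*b^2 - 4.58*b + 3.03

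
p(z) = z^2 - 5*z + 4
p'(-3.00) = -11.00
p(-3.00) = 28.00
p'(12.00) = 19.00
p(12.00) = 88.00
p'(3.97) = 2.94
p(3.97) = -0.09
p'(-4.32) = -13.64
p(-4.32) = 44.26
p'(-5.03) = -15.06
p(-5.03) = 54.45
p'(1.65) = -1.70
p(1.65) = -1.53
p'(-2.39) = -9.78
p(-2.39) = 21.66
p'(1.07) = -2.86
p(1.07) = -0.21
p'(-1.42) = -7.84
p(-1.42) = 13.12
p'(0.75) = -3.50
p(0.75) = 0.81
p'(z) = 2*z - 5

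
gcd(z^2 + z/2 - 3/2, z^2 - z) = z - 1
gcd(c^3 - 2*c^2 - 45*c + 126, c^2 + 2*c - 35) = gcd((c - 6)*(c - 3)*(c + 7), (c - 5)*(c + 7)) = c + 7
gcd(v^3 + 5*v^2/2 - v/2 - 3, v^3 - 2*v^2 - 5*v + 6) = v^2 + v - 2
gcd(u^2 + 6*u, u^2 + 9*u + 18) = u + 6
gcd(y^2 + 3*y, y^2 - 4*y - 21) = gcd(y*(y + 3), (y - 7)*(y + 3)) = y + 3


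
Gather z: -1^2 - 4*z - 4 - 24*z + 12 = 7 - 28*z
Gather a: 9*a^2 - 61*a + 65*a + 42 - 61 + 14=9*a^2 + 4*a - 5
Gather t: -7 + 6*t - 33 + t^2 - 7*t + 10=t^2 - t - 30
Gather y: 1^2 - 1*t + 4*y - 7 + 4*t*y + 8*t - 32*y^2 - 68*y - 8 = 7*t - 32*y^2 + y*(4*t - 64) - 14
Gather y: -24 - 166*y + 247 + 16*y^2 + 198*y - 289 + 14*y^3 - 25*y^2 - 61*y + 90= 14*y^3 - 9*y^2 - 29*y + 24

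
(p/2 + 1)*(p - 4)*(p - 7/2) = p^3/2 - 11*p^2/4 - p/2 + 14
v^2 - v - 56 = (v - 8)*(v + 7)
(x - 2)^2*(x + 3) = x^3 - x^2 - 8*x + 12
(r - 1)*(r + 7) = r^2 + 6*r - 7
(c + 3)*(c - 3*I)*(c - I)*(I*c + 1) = I*c^4 + 5*c^3 + 3*I*c^3 + 15*c^2 - 7*I*c^2 - 3*c - 21*I*c - 9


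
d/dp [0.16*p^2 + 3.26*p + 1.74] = 0.32*p + 3.26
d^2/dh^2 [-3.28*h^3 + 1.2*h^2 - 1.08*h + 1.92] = 2.4 - 19.68*h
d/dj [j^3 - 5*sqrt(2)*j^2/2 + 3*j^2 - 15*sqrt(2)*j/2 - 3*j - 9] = 3*j^2 - 5*sqrt(2)*j + 6*j - 15*sqrt(2)/2 - 3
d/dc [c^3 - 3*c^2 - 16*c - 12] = 3*c^2 - 6*c - 16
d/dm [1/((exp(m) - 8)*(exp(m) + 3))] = (5 - 2*exp(m))*exp(m)/(exp(4*m) - 10*exp(3*m) - 23*exp(2*m) + 240*exp(m) + 576)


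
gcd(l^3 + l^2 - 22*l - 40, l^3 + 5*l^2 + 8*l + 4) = l + 2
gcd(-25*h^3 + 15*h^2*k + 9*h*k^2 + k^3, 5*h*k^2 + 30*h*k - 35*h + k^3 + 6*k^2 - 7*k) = 5*h + k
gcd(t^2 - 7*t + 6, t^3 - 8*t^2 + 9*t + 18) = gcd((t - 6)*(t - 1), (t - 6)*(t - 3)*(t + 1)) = t - 6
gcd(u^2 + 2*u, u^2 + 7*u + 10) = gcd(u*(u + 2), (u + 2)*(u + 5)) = u + 2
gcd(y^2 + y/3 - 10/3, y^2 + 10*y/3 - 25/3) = y - 5/3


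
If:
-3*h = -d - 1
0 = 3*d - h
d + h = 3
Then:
No Solution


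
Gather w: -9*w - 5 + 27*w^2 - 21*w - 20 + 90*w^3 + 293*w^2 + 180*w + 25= 90*w^3 + 320*w^2 + 150*w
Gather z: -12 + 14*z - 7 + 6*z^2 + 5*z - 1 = 6*z^2 + 19*z - 20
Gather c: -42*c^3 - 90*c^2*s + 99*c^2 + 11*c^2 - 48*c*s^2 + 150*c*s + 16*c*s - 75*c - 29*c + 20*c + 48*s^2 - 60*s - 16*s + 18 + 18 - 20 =-42*c^3 + c^2*(110 - 90*s) + c*(-48*s^2 + 166*s - 84) + 48*s^2 - 76*s + 16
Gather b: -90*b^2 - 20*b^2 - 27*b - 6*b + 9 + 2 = -110*b^2 - 33*b + 11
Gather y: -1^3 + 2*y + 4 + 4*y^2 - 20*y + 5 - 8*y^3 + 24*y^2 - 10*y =-8*y^3 + 28*y^2 - 28*y + 8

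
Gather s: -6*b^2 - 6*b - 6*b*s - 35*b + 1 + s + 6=-6*b^2 - 41*b + s*(1 - 6*b) + 7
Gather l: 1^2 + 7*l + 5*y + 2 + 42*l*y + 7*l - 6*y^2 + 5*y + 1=l*(42*y + 14) - 6*y^2 + 10*y + 4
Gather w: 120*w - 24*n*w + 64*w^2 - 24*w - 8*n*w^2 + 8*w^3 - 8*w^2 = 8*w^3 + w^2*(56 - 8*n) + w*(96 - 24*n)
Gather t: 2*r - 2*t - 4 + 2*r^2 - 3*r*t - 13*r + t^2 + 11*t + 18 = 2*r^2 - 11*r + t^2 + t*(9 - 3*r) + 14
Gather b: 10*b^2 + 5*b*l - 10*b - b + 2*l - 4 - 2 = 10*b^2 + b*(5*l - 11) + 2*l - 6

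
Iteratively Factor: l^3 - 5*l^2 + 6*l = (l)*(l^2 - 5*l + 6) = l*(l - 3)*(l - 2)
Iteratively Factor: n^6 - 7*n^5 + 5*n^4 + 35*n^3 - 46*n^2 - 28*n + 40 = (n - 2)*(n^5 - 5*n^4 - 5*n^3 + 25*n^2 + 4*n - 20) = (n - 2)*(n + 2)*(n^4 - 7*n^3 + 9*n^2 + 7*n - 10) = (n - 2)*(n + 1)*(n + 2)*(n^3 - 8*n^2 + 17*n - 10) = (n - 2)^2*(n + 1)*(n + 2)*(n^2 - 6*n + 5) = (n - 5)*(n - 2)^2*(n + 1)*(n + 2)*(n - 1)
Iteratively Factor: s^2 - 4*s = (s - 4)*(s)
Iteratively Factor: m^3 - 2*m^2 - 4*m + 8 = (m + 2)*(m^2 - 4*m + 4) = (m - 2)*(m + 2)*(m - 2)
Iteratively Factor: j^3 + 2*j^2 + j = (j + 1)*(j^2 + j) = j*(j + 1)*(j + 1)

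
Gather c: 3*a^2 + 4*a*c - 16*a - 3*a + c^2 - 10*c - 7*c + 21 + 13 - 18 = 3*a^2 - 19*a + c^2 + c*(4*a - 17) + 16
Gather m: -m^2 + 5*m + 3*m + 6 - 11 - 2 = -m^2 + 8*m - 7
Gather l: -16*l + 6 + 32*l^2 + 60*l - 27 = 32*l^2 + 44*l - 21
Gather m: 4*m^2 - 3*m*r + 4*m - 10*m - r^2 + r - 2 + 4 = 4*m^2 + m*(-3*r - 6) - r^2 + r + 2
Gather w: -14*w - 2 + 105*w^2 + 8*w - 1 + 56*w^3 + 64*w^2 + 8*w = 56*w^3 + 169*w^2 + 2*w - 3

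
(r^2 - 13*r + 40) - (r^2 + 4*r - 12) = 52 - 17*r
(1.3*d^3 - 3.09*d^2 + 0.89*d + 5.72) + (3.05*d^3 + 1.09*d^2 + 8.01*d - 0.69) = 4.35*d^3 - 2.0*d^2 + 8.9*d + 5.03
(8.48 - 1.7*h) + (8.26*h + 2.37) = 6.56*h + 10.85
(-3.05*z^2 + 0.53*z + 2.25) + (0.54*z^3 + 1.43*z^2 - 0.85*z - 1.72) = 0.54*z^3 - 1.62*z^2 - 0.32*z + 0.53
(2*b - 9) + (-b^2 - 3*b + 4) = -b^2 - b - 5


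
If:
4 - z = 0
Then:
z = 4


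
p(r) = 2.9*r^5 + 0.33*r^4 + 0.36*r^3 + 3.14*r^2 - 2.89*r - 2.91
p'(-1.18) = 17.15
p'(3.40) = 2020.52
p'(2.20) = 369.88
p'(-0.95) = 2.80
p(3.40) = 1399.44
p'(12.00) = 303180.95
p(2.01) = 107.42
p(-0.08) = -2.66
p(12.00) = 729492.33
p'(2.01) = 261.49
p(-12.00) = -714908.07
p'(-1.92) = 176.74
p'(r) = 14.5*r^4 + 1.32*r^3 + 1.08*r^2 + 6.28*r - 2.89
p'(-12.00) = 298468.31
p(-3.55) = -1551.86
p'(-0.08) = -3.39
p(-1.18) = -1.71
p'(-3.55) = 2232.30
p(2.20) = 166.95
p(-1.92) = -59.52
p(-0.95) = 0.39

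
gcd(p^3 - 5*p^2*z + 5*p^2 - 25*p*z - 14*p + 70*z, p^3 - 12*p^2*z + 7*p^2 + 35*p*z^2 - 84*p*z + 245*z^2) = -p^2 + 5*p*z - 7*p + 35*z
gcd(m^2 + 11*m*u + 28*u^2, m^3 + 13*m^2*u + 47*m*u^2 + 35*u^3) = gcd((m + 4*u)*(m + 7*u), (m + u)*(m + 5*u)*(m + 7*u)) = m + 7*u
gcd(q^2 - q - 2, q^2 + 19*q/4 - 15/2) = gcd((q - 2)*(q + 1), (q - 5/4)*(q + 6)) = 1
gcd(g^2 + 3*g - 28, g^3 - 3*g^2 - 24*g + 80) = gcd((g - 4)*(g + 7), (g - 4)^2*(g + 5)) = g - 4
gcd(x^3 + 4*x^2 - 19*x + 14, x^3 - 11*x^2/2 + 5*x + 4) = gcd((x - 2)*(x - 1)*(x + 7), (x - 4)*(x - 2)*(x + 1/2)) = x - 2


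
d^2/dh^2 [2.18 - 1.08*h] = 0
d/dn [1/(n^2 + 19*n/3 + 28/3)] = 3*(-6*n - 19)/(3*n^2 + 19*n + 28)^2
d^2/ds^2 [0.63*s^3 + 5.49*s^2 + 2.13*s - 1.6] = 3.78*s + 10.98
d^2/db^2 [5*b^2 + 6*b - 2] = 10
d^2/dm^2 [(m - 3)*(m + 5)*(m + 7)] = 6*m + 18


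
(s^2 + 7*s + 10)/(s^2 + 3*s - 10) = (s + 2)/(s - 2)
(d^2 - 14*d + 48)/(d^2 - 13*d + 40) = (d - 6)/(d - 5)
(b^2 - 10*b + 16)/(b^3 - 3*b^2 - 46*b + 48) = (b - 2)/(b^2 + 5*b - 6)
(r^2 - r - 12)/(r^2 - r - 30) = (-r^2 + r + 12)/(-r^2 + r + 30)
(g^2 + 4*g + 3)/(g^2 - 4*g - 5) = (g + 3)/(g - 5)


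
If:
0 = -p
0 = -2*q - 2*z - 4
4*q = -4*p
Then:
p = 0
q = 0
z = -2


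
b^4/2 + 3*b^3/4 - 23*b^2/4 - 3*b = b*(b/2 + 1/4)*(b - 3)*(b + 4)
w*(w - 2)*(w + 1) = w^3 - w^2 - 2*w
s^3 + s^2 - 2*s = s*(s - 1)*(s + 2)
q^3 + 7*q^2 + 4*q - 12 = (q - 1)*(q + 2)*(q + 6)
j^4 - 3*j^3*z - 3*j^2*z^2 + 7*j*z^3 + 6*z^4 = (j - 3*z)*(j - 2*z)*(j + z)^2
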